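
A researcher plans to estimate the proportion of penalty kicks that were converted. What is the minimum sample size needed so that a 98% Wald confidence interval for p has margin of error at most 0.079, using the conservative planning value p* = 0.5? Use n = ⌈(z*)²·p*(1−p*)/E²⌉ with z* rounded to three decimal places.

z* = 2.326 at the 98% level.
p*(1−p*) = 0.50·0.50 = 0.2500.
Required n before rounding: 5.410276 × 0.2500 / 0.079² = 216.723.
Rounding up, n = 217.

n = 217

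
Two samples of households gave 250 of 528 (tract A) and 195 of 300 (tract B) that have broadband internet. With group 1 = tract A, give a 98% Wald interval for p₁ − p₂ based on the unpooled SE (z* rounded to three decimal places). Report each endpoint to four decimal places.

(-0.2581, -0.0949)

p̂₁ = 250/528 = 0.47348, p̂₂ = 195/300 = 0.65000; p̂₁ − p̂₂ = -0.17652.
Unpooled SE = √(p̂₁(1−p̂₁)/n₁ + p̂₂(1−p̂₂)/n₂) = √(0.000472153 + 0.000758333) = 0.035078.
The 98% critical value is z* = 2.326. Margin of error = 0.08159.
So the interval runs from -0.2581 to -0.0949.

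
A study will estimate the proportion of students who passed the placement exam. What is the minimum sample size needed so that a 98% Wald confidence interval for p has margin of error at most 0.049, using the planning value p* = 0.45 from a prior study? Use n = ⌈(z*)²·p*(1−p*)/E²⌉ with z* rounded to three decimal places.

For 98% confidence, z* = 2.326.
p*(1−p*) = 0.2475.
(z*)²·p*(1−p*)/E² = 5.410276·0.2475/0.002401 = 557.702.
Rounding up, n = 558.

n = 558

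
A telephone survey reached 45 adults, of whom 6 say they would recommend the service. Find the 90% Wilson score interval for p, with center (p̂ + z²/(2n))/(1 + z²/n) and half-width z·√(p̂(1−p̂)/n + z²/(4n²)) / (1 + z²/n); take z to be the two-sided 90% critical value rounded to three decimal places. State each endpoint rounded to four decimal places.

p̂ = 6/45 = 0.13333; z = 1.645, so z² = 2.706025.
1 + z²/n = 1.060134.
Adjusted center: (0.13333 + z²/(2n))/1.060134 = 0.15413.
Radicand: p̂(1−p̂)/n + z²/(4n²) = 0.002567901 + 0.000334077 = 0.002901978.
Half-width = z·√(radicand)/denom = 1.645·0.053870/1.060134 = 0.08359.
CI: 0.15413 ± 0.08359 = (0.0705, 0.2377).

(0.0705, 0.2377)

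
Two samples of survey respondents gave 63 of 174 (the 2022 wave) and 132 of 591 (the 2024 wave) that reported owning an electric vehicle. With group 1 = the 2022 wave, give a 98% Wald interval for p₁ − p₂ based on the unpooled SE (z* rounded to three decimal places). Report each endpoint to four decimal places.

p̂₁ = 0.36207, p̂₂ = 0.22335, so the observed difference is 0.13872.
SE = √(0.001327443 + 0.000293511) = √0.001620954 = 0.040261.
z* = 2.326 at the 98% level. Margin of error = 0.09365.
Interval: 0.13872 ± 0.09365 → (0.0451, 0.2324).

(0.0451, 0.2324)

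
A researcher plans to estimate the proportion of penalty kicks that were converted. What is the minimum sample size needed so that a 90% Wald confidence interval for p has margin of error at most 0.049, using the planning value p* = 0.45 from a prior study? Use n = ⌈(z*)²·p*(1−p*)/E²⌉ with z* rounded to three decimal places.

n = 279

For 90% confidence, z* = 1.645.
p*(1−p*) = 0.45·0.55 = 0.2475.
Required n before rounding: 2.706025 × 0.2475 / 0.049² = 278.943.
Rounding up, n = 279.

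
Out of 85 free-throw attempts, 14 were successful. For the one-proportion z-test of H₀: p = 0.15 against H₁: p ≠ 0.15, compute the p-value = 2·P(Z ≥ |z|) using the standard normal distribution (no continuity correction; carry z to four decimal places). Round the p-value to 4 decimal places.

p-value = 0.7042

Sample proportion p̂ = 14/85 = 0.16471.
Under H₀, SE = √(p₀(1−p₀)/n) = √(0.15·0.85/85) = √0.001500000 = 0.038730.
Test statistic (full precision, shown to 4 dp): z = (14/85 − 0.15)/SE₀ ≈ 0.3797.
From the standard normal, 2·P(Z ≥ |z|) = 0.7042.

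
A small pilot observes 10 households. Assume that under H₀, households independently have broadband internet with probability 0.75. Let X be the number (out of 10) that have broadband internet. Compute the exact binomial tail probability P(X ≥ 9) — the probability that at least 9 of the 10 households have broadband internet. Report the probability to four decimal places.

P = 0.2440

X is binomial with n = 10 and p = 0.75.
P(X ≥ 9) = C(10,9)·0.75^9·0.25^1 + C(10,10)·0.75^10·0.25^0.
= 0.187712 + 0.056314 = 0.2440.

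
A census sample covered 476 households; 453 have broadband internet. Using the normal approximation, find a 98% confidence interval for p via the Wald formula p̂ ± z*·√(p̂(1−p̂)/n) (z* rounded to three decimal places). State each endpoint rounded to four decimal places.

p̂ = 453/476 = 0.95168.
SE = √(p̂(1−p̂)/n) = √(0.045985/476) = 0.009829.
For 98% confidence, z* = 2.326.
Margin = 2.326·0.009829 = 0.02286.
CI: 0.95168 ± 0.02286 = (0.9288, 0.9745).

(0.9288, 0.9745)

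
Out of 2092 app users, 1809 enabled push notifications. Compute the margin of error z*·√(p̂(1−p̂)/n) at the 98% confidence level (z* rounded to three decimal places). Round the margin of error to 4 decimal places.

ME = 0.0174

With x = 1809 successes in n = 2092, p̂ = 0.86472.
Standard error of p̂: √(0.116977/2092) = √0.000055916 = 0.007478.
z* = 2.326 at the 98% level.
ME = 2.326·0.007478 = 0.0174.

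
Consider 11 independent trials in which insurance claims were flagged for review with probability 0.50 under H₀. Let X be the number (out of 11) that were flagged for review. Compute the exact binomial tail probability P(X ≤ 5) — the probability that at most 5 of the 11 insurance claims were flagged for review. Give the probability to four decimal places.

P = 0.5000

X ~ Binomial(n=11, p=0.50).
P(X ≤ 5) = Σ_{j=0}^{5} C(11,j)·0.50^j·0.50^{11−j}.
= 0.000488 + 0.005371 + 0.026855 + 0.080566 + 0.161133 + 0.225586 = 0.5000.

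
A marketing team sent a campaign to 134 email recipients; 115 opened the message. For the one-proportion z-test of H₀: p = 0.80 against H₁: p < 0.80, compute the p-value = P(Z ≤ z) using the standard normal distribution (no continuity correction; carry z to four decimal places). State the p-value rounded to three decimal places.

p-value = 0.954

The sample proportion is 115/134 = 0.85821.
Under H₀, SE = √(p₀(1−p₀)/n) = √(0.80·0.20/134) = √0.001194030 = 0.034555.
Test statistic (full precision, shown to 4 dp): z = (115/134 − 0.80)/SE₀ ≈ 1.6845.
p-value = P(Z ≤ z) with z = 1.6845 → 0.954.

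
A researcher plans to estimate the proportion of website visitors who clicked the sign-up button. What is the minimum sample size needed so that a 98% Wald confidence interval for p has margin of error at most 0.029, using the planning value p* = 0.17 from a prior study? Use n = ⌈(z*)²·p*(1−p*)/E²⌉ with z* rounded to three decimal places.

z* = 2.326 at the 98% level.
p*(1−p*) = 0.1411.
(z*)²·p*(1−p*)/E² = 5.410276·0.1411/0.000841 = 907.717.
Rounding up, n = 908.

n = 908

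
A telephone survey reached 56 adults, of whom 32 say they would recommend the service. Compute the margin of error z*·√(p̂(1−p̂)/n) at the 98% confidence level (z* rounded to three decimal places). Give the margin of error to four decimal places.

ME = 0.1538

p̂ = 32/56 = 0.57143.
SE(p̂) = √(0.57143·0.42857/56) = 0.066130.
For 98% confidence, z* = 2.326.
Margin of error = z*·SE = 2.326 × 0.066130 = 0.1538.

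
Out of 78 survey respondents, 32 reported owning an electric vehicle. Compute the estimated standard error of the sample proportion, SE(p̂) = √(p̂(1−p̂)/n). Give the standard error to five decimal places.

SE = 0.05569

p̂ = 32/78 = 0.41026.
p̂(1−p̂) = 0.41026·0.58974 = 0.241947.
Dividing by n and taking the root: √0.003101885 = 0.05569.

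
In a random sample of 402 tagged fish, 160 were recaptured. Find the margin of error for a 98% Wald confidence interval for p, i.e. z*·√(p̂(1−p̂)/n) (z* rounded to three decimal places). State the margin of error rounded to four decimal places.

With x = 160 successes in n = 402, p̂ = 0.39801.
SE(p̂) = √(0.39801·0.60199/402) = 0.024413.
z* = 2.326 at the 98% level.
ME = 2.326·0.024413 = 0.0568.

ME = 0.0568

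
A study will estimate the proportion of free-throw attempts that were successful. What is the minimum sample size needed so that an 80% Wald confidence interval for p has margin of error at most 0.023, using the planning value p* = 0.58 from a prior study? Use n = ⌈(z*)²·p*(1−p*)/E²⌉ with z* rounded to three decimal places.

The 80% critical value is z* = 1.282.
p*(1−p*) = 0.58·0.42 = 0.2436.
Required n before rounding: 1.643524 × 0.2436 / 0.023² = 756.829.
Rounding up, n = 757.

n = 757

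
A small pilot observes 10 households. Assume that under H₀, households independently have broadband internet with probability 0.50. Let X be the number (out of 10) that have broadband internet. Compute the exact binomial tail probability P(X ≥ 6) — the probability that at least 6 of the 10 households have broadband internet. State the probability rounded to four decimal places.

X is binomial with n = 10 and p = 0.50.
P(X ≥ 6) = Σ_{j=6}^{10} C(10,j)·0.50^j·0.50^{10−j}.
= 0.205078 + 0.117188 + 0.043945 + 0.009766 + 0.000977 = 0.3770.

P = 0.3770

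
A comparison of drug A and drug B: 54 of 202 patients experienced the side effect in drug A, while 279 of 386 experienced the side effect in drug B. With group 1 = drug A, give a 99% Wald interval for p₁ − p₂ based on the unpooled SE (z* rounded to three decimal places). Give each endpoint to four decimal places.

p̂₁ = 0.26733, p̂₂ = 0.72280, so the observed difference is -0.45547.
SE = √(0.000969620 + 0.000519070) = √0.001488690 = 0.038584.
z* = 2.576 at the 99% level. Margin = 2.576·0.038584 = 0.09939.
Interval: -0.45547 ± 0.09939 → (-0.5549, -0.3561).

(-0.5549, -0.3561)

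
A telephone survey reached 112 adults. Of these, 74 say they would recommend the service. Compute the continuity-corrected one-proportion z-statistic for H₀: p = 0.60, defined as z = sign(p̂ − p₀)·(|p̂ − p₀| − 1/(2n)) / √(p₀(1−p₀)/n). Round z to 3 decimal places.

z = 1.215

Sample proportion p̂ = 74/112 = 0.66071. p̂ − p₀ = 0.060714.
Continuity correction 1/(2n) = 1/224 = 0.004464.
Corrected numerator: |0.060714| − 0.004464 = 0.056250.
Under H₀, SE = √(p₀(1−p₀)/n) = √(0.60·0.40/112) = √0.002142857 = 0.046291.
z = (+)0.056250/0.046291 = 1.215.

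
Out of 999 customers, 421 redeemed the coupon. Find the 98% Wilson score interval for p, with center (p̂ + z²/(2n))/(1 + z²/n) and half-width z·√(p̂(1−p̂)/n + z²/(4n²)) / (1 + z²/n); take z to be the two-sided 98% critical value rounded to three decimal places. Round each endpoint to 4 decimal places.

(0.3856, 0.4581)

p̂ = 421/999 = 0.42142; z = 2.326, so z² = 5.410276.
Denominator 1 + z²/n = 1 + 5.410276/999 = 1.005416.
Adjusted center: (0.42142 + z²/(2n))/1.005416 = 0.42184.
Radicand: p̂(1−p̂)/n + z²/(4n²) = 0.000244069 + 0.000001355 = 0.000245424.
Half-width = 2.326·√0.000245424/1.005416 = 0.03624.
Interval: 0.42184 ± 0.03624 → (0.3856, 0.4581).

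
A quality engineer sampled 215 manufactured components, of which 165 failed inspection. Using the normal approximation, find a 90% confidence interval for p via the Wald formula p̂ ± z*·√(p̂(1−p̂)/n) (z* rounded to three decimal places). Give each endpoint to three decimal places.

(0.720, 0.815)

The sample proportion is 165/215 = 0.76744.
SE(p̂) = √(0.76744·0.23256/215) = 0.028812.
The 90% critical value is z* = 1.645.
Margin = 1.645·0.028812 = 0.04740.
CI: 0.76744 ± 0.04740 = (0.720, 0.815).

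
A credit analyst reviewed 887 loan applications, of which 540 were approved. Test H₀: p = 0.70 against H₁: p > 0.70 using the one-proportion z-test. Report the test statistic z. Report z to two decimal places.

With x = 540 successes in n = 887, p̂ = 0.60879.
Null standard error: √(0.70·0.30/887) = √0.000236753 = 0.015387.
Test statistic: z = -0.09121/0.015387 = -5.93.

z = -5.93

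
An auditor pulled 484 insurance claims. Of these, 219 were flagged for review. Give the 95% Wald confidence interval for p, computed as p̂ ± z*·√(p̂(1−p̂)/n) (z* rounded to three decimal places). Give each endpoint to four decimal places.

p̂ = 219/484 = 0.45248.
Standard error of p̂: √(0.247742/484) = √0.000511863 = 0.022624.
For 95% confidence, z* = 1.960.
Margin of error: 1.960 × 0.022624 = 0.04434.
So the interval runs from 0.4081 to 0.4968.

(0.4081, 0.4968)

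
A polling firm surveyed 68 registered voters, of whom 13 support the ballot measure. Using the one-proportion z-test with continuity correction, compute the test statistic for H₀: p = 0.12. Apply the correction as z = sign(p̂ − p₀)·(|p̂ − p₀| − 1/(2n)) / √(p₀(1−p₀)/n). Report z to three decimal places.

The sample proportion is 13/68 = 0.19118. p̂ − p₀ = 0.071176.
Continuity correction 1/(2n) = 1/136 = 0.007353.
Corrected numerator: |0.071176| − 0.007353 = 0.063823.
Under H₀, SE = √(p₀(1−p₀)/n) = √(0.12·0.88/68) = √0.001552941 = 0.039407.
z = (+)0.063823/0.039407 = 1.620.

z = 1.620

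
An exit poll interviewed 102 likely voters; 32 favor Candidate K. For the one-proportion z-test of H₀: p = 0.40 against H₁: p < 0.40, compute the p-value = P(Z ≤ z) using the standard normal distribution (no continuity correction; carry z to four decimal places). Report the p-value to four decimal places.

Sample proportion p̂ = 32/102 = 0.31373.
SE₀ = √(0.40·0.60/102) = 0.048507.
Test statistic (full precision, shown to 4 dp): z = (32/102 − 0.40)/SE₀ ≈ -1.7786.
From the standard normal, P(Z ≤ z) = 0.0377.

p-value = 0.0377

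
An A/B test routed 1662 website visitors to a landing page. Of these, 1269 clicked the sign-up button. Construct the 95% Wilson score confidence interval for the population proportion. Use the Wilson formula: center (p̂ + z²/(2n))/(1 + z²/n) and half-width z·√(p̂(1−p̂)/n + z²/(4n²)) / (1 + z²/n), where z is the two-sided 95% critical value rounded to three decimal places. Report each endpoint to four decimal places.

Here p̂ = 1269/1662 = 0.76354 and z = 1.960 (z² = 3.841600).
Denominator 1 + z²/n = 1 + 3.841600/1662 = 1.002311.
Center = (0.76354 + 0.001156)/1.002311 = 0.76293.
Radicand: p̂(1−p̂)/n + z²/(4n²) = 0.000108633 + 0.000000348 = 0.000108981.
Half-width = z·√(radicand)/denom = 1.960·0.010439/1.002311 = 0.02041.
CI: 0.76293 ± 0.02041 = (0.7425, 0.7833).

(0.7425, 0.7833)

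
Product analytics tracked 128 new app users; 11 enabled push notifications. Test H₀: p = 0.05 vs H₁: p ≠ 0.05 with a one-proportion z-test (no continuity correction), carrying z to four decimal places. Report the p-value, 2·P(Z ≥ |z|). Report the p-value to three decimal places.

The sample proportion is 11/128 = 0.08594.
Null standard error: √(0.05·0.95/128) = √0.000371094 = 0.019264.
Test statistic (full precision, shown to 4 dp): z = (11/128 − 0.05)/SE₀ ≈ 1.8655.
p-value = 2·P(Z ≥ |z|) with z = 1.8655 → 0.062.

p-value = 0.062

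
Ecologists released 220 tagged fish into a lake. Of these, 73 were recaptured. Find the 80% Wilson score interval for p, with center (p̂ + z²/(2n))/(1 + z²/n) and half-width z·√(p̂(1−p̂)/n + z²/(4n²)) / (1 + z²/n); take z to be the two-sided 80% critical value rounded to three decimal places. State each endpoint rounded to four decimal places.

(0.2925, 0.3736)

Here p̂ = 73/220 = 0.33182 and z = 1.282 (z² = 1.643524).
Denominator 1 + z²/n = 1 + 1.643524/220 = 1.007471.
Adjusted center: (0.33182 + z²/(2n))/1.007471 = 0.33307.
Radicand: p̂(1−p̂)/n + z²/(4n²) = 0.001007795 + 0.000008489 = 0.001016284.
Half-width = z·√(radicand)/denom = 1.282·0.031879/1.007471 = 0.04057.
Interval: 0.33307 ± 0.04057 → (0.2925, 0.3736).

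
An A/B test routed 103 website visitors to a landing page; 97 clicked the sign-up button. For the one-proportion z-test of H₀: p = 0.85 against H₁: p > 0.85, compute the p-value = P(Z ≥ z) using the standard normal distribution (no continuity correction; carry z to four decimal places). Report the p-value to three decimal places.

p-value = 0.005

The sample proportion is 97/103 = 0.94175.
Under H₀, SE = √(p₀(1−p₀)/n) = √(0.85·0.15/103) = √0.001237864 = 0.035183.
Test statistic (full precision, shown to 4 dp): z = (97/103 − 0.85)/SE₀ ≈ 2.6077.
p-value = P(Z ≥ z) with z = 2.6077 → 0.005.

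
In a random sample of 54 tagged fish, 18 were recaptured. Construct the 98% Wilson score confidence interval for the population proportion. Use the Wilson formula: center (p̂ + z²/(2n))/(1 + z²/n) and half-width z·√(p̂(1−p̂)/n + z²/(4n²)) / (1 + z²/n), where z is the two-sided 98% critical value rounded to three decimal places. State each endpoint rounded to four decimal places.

(0.2054, 0.4916)

Here p̂ = 18/54 = 0.33333 and z = 2.326 (z² = 5.410276).
Denominator 1 + z²/n = 1 + 5.410276/54 = 1.100190.
Center = (0.33333 + 0.050095)/1.100190 = 0.34851.
Radicand: p̂(1−p̂)/n + z²/(4n²) = 0.004115226 + 0.000463844 = 0.004579070.
Half-width = z·√(radicand)/denom = 2.326·0.067669/1.100190 = 0.14306.
So the interval runs from 0.2054 to 0.4916.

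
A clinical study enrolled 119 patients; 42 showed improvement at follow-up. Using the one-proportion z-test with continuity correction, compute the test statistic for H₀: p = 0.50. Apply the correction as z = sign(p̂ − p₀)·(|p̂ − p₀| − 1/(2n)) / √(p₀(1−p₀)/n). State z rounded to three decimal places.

z = -3.117

The sample proportion is 42/119 = 0.35294. p̂ − p₀ = -0.147059.
Continuity correction 1/(2n) = 1/238 = 0.004202.
Corrected numerator: |-0.147059| − 0.004202 = 0.142857.
Under H₀, SE = √(p₀(1−p₀)/n) = √(0.50·0.50/119) = √0.002100840 = 0.045835.
z = (−)0.142857/0.045835 = -3.117.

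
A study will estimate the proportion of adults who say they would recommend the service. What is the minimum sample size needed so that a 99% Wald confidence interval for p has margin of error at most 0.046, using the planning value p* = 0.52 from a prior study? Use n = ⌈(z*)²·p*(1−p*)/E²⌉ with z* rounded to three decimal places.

z* = 2.576 at the 99% level.
p*(1−p*) = 0.52·0.48 = 0.2496.
(z*)²·p*(1−p*)/E² = 6.635776·0.2496/0.002116 = 782.746.
Rounding up, n = 783.

n = 783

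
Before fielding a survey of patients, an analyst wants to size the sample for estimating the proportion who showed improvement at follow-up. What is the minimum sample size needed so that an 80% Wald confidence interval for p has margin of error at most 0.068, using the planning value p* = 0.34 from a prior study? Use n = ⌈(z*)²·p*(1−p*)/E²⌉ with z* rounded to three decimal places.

For 80% confidence, z* = 1.282.
p*(1−p*) = 0.34·0.66 = 0.2244.
(z*)²·p*(1−p*)/E² = 1.643524·0.2244/0.004624 = 79.759.
Rounding up, n = 80.

n = 80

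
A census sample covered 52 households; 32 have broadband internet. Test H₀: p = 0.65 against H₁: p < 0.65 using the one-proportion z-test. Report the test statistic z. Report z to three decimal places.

The sample proportion is 32/52 = 0.61538.
Under H₀, SE = √(p₀(1−p₀)/n) = √(0.65·0.35/52) = √0.004375000 = 0.066144.
Test statistic: z = -0.03462/0.066144 = -0.523.

z = -0.523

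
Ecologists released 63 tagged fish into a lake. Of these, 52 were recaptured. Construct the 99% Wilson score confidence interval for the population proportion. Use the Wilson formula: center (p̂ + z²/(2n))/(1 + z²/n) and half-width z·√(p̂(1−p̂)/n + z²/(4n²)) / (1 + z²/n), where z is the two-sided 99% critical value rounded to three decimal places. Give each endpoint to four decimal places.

(0.6732, 0.9156)

Here p̂ = 52/63 = 0.82540 and z = 2.576 (z² = 6.635776).
1 + z²/n = 1.105330.
Center = (0.82540 + 0.052665)/1.105330 = 0.79439.
Radicand: p̂(1−p̂)/n + z²/(4n²) = 0.002287570 + 0.000417975 = 0.002705545.
Half-width = 2.576·√0.002705545/1.105330 = 0.12122.
CI: 0.79439 ± 0.12122 = (0.6732, 0.9156).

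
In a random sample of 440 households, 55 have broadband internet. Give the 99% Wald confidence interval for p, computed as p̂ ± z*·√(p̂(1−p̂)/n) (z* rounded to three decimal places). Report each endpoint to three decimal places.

With x = 55 successes in n = 440, p̂ = 0.12500.
SE(p̂) = √(0.12500·0.87500/440) = 0.015766.
z* = 2.576 at the 99% level.
Margin = 2.576·0.015766 = 0.04061.
CI: 0.12500 ± 0.04061 = (0.084, 0.166).

(0.084, 0.166)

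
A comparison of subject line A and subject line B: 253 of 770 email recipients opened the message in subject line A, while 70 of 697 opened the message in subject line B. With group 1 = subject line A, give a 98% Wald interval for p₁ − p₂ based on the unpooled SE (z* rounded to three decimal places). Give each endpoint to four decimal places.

p̂₁ = 253/770 = 0.32857, p̂₂ = 70/697 = 0.10043; p̂₁ − p̂₂ = 0.22814.
Unpooled SE = √(p̂₁(1−p̂₁)/n₁ + p̂₂(1−p̂₂)/n₂) = √(0.000286509 + 0.000129619) = 0.020399.
z* = 2.326 at the 98% level. Margin = 2.326·0.020399 = 0.04745.
CI: 0.22814 ± 0.04745 = (0.1807, 0.2756).

(0.1807, 0.2756)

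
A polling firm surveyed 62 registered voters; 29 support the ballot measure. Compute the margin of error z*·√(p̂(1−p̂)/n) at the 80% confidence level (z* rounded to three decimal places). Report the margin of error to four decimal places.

ME = 0.0812

Sample proportion p̂ = 29/62 = 0.46774.
Standard error of p̂: √(0.248959/62) = √0.004015474 = 0.063368.
For 80% confidence, z* = 1.282.
ME = 1.282·0.063368 = 0.0812.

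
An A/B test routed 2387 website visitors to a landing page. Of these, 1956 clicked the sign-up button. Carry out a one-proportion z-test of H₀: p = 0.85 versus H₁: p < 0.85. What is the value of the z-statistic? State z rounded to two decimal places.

z = -4.18

Sample proportion p̂ = 1956/2387 = 0.81944.
Null standard error: √(0.85·0.15/2387) = √0.000053414 = 0.007309.
Test statistic: z = -0.03056/0.007309 = -4.18.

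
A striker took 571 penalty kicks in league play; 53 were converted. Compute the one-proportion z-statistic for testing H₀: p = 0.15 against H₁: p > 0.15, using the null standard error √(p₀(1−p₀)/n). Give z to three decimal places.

z = -3.827

p̂ = 53/571 = 0.09282.
Under H₀, SE = √(p₀(1−p₀)/n) = √(0.15·0.85/571) = √0.000223292 = 0.014943.
Test statistic: z = -0.05718/0.014943 = -3.827.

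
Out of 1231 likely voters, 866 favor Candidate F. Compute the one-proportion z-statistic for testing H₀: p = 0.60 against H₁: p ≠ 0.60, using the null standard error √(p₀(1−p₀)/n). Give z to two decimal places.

z = 7.41

The sample proportion is 866/1231 = 0.70349.
Under H₀, SE = √(p₀(1−p₀)/n) = √(0.60·0.40/1231) = √0.000194963 = 0.013963.
z = (p̂ − p₀)/SE = (0.70349 − 0.60)/0.013963 = 7.41.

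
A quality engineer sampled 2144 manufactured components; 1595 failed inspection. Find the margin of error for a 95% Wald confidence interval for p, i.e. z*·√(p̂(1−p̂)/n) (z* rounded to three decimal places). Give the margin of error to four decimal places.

ME = 0.0185

Sample proportion p̂ = 1595/2144 = 0.74394.
Standard error of p̂: √(0.190495/2144) = √0.000088850 = 0.009426.
z* = 1.960 at the 95% level.
ME = 1.960·0.009426 = 0.0185.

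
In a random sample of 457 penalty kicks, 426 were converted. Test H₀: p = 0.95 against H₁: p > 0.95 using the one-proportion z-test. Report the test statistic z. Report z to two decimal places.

p̂ = 426/457 = 0.93217.
SE₀ = √(0.95·0.05/457) = 0.010195.
z = (p̂ − p₀)/SE = (0.93217 − 0.95)/0.010195 = -1.75.

z = -1.75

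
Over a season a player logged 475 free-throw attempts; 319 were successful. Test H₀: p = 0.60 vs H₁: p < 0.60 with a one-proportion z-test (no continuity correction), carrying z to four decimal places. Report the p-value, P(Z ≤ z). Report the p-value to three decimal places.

p-value = 0.999

The sample proportion is 319/475 = 0.67158.
Under H₀, SE = √(p₀(1−p₀)/n) = √(0.60·0.40/475) = √0.000505263 = 0.022478.
Test statistic (full precision, shown to 4 dp): z = (319/475 − 0.60)/SE₀ ≈ 3.1844.
p-value = P(Z ≤ z) with z = 3.1844 → 0.999.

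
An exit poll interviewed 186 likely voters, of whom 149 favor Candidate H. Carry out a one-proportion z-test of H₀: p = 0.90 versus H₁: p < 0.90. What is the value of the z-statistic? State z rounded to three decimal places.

z = -4.497

Sample proportion p̂ = 149/186 = 0.80108.
SE₀ = √(0.90·0.10/186) = 0.021997.
z = (p̂ − p₀)/SE = (0.80108 − 0.90)/0.021997 = -4.497.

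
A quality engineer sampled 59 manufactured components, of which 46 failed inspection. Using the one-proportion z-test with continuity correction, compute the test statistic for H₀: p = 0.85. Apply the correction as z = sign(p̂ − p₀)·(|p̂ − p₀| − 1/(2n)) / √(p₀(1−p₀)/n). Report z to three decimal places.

z = -1.331

Sample proportion p̂ = 46/59 = 0.77966. p̂ − p₀ = -0.070339.
1/(2n) = 0.008475.
Corrected numerator: |-0.070339| − 0.008475 = 0.061864.
Under H₀, SE = √(p₀(1−p₀)/n) = √(0.85·0.15/59) = √0.002161017 = 0.046487.
z = −0.061864/0.046487 = -1.331.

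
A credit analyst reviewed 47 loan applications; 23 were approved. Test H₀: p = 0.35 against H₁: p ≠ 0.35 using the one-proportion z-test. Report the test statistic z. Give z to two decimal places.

z = 2.00

The sample proportion is 23/47 = 0.48936.
SE₀ = √(0.35·0.65/47) = 0.069573.
z = (0.48936 − 0.35)/0.069573 = 0.13936/0.069573 = 2.00.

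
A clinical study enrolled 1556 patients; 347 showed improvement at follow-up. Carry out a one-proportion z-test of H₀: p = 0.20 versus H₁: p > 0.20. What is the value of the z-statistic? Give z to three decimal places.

z = 2.269

Sample proportion p̂ = 347/1556 = 0.22301.
Null standard error: √(0.20·0.80/1556) = √0.000102828 = 0.010140.
z = (0.22301 − 0.20)/0.010140 = 0.02301/0.010140 = 2.269.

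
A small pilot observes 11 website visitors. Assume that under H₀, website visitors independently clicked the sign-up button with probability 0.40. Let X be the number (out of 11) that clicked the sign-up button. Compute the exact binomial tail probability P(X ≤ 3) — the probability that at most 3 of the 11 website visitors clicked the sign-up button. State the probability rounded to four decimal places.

P = 0.2963

X is binomial with n = 11 and p = 0.40.
P(X ≤ 3) = C(11,0)·0.40^0·0.60^11 + C(11,1)·0.40^1·0.60^10 + C(11,2)·0.40^2·0.60^9 + C(11,3)·0.40^3·0.60^8.
= 0.003628 + 0.026605 + 0.088684 + 0.177367 = 0.2963.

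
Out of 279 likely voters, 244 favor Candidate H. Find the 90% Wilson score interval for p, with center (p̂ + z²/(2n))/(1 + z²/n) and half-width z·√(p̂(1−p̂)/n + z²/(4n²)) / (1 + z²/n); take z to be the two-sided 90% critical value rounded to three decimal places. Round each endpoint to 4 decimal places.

p̂ = 244/279 = 0.87455; z = 1.645, so z² = 2.706025.
Denominator 1 + z²/n = 1 + 2.706025/279 = 1.009699.
Center = (0.87455 + 0.004850)/1.009699 = 0.87095.
Radicand: p̂(1−p̂)/n + z²/(4n²) = 0.000393229 + 0.000008691 = 0.000401920.
Half-width = z·√(radicand)/denom = 1.645·0.020048/1.009699 = 0.03266.
CI: 0.87095 ± 0.03266 = (0.8383, 0.9036).

(0.8383, 0.9036)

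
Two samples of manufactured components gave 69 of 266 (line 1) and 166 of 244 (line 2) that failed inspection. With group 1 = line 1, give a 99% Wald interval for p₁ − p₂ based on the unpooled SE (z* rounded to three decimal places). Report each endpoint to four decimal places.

(-0.5244, -0.3175)

p̂₁ = 0.25940, p̂₂ = 0.68033, so the observed difference is -0.42093.
Unpooled SE = √(p̂₁(1−p̂₁)/n₁ + p̂₂(1−p̂₂)/n₂) = √(0.000722221 + 0.000891319) = 0.040169.
z* = 2.576 at the 99% level. Margin = 2.576·0.040169 = 0.10348.
So the interval runs from -0.5244 to -0.3175.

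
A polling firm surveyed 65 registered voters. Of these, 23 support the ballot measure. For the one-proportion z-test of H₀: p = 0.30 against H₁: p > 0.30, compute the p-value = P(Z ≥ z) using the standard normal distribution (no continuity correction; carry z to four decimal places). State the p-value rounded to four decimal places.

With x = 23 successes in n = 65, p̂ = 0.35385.
SE₀ = √(0.30·0.70/65) = 0.056840.
Test statistic (full precision, shown to 4 dp): z = (23/65 − 0.30)/SE₀ ≈ 0.9473.
p-value = P(Z ≥ z) with z = 0.9473 → 0.1717.

p-value = 0.1717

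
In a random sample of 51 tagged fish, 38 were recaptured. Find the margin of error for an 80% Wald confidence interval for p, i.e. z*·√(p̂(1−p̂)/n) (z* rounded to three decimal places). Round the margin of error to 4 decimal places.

The sample proportion is 38/51 = 0.74510.
SE(p̂) = √(0.74510·0.25490/51) = 0.061025.
The 80% critical value is z* = 1.282.
ME = 1.282·0.061025 = 0.0782.

ME = 0.0782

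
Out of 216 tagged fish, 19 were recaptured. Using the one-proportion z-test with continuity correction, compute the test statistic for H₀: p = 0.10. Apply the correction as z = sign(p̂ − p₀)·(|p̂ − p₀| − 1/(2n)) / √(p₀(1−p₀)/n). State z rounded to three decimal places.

With x = 19 successes in n = 216, p̂ = 0.08796. p̂ − p₀ = -0.012037.
1/(2n) = 0.002315.
Corrected numerator: |-0.012037| − 0.002315 = 0.009722.
Null standard error: √(0.10·0.90/216) = √0.000416667 = 0.020412.
z = −0.009722/0.020412 = -0.476.

z = -0.476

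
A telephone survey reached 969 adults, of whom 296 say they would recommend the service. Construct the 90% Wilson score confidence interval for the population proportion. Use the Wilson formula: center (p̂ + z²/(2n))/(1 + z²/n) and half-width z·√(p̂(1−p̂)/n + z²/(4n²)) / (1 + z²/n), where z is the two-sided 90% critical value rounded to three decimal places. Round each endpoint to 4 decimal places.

(0.2817, 0.3303)

p̂ = 296/969 = 0.30547; z = 1.645, so z² = 2.706025.
1 + z²/n = 1.002793.
Center = (0.30547 + 0.001396)/1.002793 = 0.30601.
Radicand: p̂(1−p̂)/n + z²/(4n²) = 0.000218945 + 0.000000720 = 0.000219665.
Half-width = 1.645·√0.000219665/1.002793 = 0.02431.
Interval: 0.30601 ± 0.02431 → (0.2817, 0.3303).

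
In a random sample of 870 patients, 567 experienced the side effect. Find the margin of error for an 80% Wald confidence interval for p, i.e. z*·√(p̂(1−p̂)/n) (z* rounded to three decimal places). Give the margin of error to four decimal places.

ME = 0.0207

Sample proportion p̂ = 567/870 = 0.65172.
SE = √(p̂(1−p̂)/n) = √(0.226980/870) = 0.016152.
For 80% confidence, z* = 1.282.
Margin of error = z*·SE = 1.282 × 0.016152 = 0.0207.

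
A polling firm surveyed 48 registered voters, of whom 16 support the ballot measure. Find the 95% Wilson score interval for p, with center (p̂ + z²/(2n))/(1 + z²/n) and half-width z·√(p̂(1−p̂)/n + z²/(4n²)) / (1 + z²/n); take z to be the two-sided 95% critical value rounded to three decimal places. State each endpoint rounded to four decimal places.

p̂ = 16/48 = 0.33333; z = 1.960, so z² = 3.841600.
1 + z²/n = 1.080033.
Adjusted center: (0.33333 + z²/(2n))/1.080033 = 0.34568.
Radicand: p̂(1−p̂)/n + z²/(4n²) = 0.004629630 + 0.000416840 = 0.005046470.
Half-width = z·√(radicand)/denom = 1.960·0.071039/1.080033 = 0.12892.
So the interval runs from 0.2168 to 0.4746.

(0.2168, 0.4746)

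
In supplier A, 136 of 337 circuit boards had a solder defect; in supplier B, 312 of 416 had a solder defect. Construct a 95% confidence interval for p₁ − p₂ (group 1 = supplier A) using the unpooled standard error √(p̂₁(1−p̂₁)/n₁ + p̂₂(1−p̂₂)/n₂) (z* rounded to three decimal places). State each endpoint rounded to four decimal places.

(-0.4133, -0.2795)

p̂₁ = 136/337 = 0.40356, p̂₂ = 312/416 = 0.75000; p̂₁ − p̂₂ = -0.34644.
SE = √(0.000714242 + 0.000450721) = √0.001164963 = 0.034132.
For 95% confidence, z* = 1.960. Margin of error = 0.06690.
CI: -0.34644 ± 0.06690 = (-0.4133, -0.2795).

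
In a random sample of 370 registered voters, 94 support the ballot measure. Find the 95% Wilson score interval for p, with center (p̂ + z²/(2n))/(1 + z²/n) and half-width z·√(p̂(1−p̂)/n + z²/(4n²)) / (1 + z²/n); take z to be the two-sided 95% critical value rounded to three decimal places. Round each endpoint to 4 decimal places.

(0.2124, 0.3008)

p̂ = 94/370 = 0.25405; z = 1.960, so z² = 3.841600.
Denominator 1 + z²/n = 1 + 3.841600/370 = 1.010383.
Adjusted center: (0.25405 + z²/(2n))/1.010383 = 0.25658.
Radicand: p̂(1−p̂)/n + z²/(4n²) = 0.000512191 + 0.000007015 = 0.000519206.
Half-width = z·√(radicand)/denom = 1.960·0.022786/1.010383 = 0.04420.
So the interval runs from 0.2124 to 0.3008.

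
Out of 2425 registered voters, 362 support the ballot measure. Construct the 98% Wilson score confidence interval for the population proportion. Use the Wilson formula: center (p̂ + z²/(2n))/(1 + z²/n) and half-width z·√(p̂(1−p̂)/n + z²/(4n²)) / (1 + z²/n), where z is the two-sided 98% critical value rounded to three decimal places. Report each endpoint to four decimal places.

(0.1332, 0.1669)

p̂ = 362/2425 = 0.14928; z = 2.326, so z² = 5.410276.
Denominator 1 + z²/n = 1 + 5.410276/2425 = 1.002231.
Center = (0.14928 + 0.001116)/1.002231 = 0.15006.
Radicand: p̂(1−p̂)/n + z²/(4n²) = 0.000052369 + 0.000000230 = 0.000052599.
Half-width = 2.326·√0.000052599/1.002231 = 0.01683.
CI: 0.15006 ± 0.01683 = (0.1332, 0.1669).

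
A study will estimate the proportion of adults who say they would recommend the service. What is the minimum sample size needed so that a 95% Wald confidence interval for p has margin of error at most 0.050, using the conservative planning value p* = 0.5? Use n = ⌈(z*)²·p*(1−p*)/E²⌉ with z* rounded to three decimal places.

n = 385

The 95% critical value is z* = 1.960.
p*(1−p*) = 0.50·0.50 = 0.2500.
(z*)²·p*(1−p*)/E² = 3.841600·0.2500/0.002500 = 384.160.
⌈384.160⌉ = 385.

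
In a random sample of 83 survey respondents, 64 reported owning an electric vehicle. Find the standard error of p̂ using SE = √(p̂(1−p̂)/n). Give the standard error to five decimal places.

SE = 0.04612

Sample proportion p̂ = 64/83 = 0.77108.
p̂(1−p̂) = 0.176516.
SE = √(0.176516/83) = 0.04612.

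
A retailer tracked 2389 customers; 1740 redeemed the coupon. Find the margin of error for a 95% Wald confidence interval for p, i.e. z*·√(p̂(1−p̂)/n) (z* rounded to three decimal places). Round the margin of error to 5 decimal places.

Sample proportion p̂ = 1740/2389 = 0.72834.
SE(p̂) = √(0.72834·0.27166/2389) = 0.009101.
For 95% confidence, z* = 1.960.
ME = 1.960·0.009101 = 0.01784.

ME = 0.01784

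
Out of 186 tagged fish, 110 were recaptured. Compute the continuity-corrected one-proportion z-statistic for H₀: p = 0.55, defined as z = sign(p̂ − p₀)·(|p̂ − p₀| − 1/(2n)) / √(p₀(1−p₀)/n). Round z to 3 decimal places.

The sample proportion is 110/186 = 0.59140. p̂ − p₀ = 0.041398.
1/(2n) = 0.002688.
Corrected numerator: |0.041398| − 0.002688 = 0.038710.
Under H₀, SE = √(p₀(1−p₀)/n) = √(0.55·0.45/186) = √0.001330645 = 0.036478.
z = (+)0.038710/0.036478 = 1.061.

z = 1.061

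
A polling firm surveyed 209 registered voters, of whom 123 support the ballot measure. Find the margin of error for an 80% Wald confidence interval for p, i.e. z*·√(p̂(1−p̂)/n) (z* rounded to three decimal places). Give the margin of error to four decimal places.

The sample proportion is 123/209 = 0.58852.
Standard error of p̂: √(0.242165/209) = √0.001158683 = 0.034039.
The 80% critical value is z* = 1.282.
ME = 1.282·0.034039 = 0.0436.

ME = 0.0436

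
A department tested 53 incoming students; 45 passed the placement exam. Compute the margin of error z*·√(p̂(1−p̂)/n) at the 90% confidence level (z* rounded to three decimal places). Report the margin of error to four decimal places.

With x = 45 successes in n = 53, p̂ = 0.84906.
Standard error of p̂: √(0.128159/53) = √0.002418104 = 0.049174.
For 90% confidence, z* = 1.645.
Margin of error = z*·SE = 1.645 × 0.049174 = 0.0809.

ME = 0.0809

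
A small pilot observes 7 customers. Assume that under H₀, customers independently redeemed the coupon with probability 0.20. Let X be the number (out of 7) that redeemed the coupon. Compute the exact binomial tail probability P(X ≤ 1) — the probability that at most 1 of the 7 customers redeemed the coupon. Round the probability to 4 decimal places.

P = 0.5767

X is binomial with n = 7 and p = 0.20.
P(X ≤ 1) = C(7,0)·0.20^0·0.80^7 + C(7,1)·0.20^1·0.80^6.
= 0.209715 + 0.367002 = 0.5767.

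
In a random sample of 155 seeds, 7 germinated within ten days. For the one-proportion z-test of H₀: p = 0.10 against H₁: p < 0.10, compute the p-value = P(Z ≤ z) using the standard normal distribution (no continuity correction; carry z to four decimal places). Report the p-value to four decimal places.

p-value = 0.0114

The sample proportion is 7/155 = 0.04516.
Under H₀, SE = √(p₀(1−p₀)/n) = √(0.10·0.90/155) = √0.000580645 = 0.024097.
z = (p̂ − p₀)/SE = (7/155 − 0.10)/0.024097 ≈ -2.2758.
From the standard normal, P(Z ≤ z) = 0.0114.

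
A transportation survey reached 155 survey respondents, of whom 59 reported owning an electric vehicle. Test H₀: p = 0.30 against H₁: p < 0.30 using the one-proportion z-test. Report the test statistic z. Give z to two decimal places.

z = 2.19

Sample proportion p̂ = 59/155 = 0.38065.
Under H₀, SE = √(p₀(1−p₀)/n) = √(0.30·0.70/155) = √0.001354839 = 0.036808.
z = (p̂ − p₀)/SE = (0.38065 − 0.30)/0.036808 = 2.19.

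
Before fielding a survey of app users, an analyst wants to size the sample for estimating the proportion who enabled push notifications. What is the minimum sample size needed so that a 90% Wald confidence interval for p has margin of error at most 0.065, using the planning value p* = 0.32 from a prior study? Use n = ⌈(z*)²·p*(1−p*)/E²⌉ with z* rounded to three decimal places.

n = 140

The 90% critical value is z* = 1.645.
p*(1−p*) = 0.2176.
(z*)²·p*(1−p*)/E² = 2.706025·0.2176/0.004225 = 139.368.
⌈139.368⌉ = 140.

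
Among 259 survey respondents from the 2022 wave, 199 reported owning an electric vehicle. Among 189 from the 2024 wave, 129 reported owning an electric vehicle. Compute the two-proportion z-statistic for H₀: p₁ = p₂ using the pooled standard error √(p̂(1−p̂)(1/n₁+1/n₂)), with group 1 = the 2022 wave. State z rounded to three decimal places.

Sample proportions: p̂₁ = 199/259 = 0.76834 and p̂₂ = 129/189 = 0.68254.
Pooled p̂ = (199+129)/(259+189) = 328/448 = 0.73214.
Pooled SE = √[0.1961097·0.00915201] ≈ 0.042365.
z = (p̂₁ − p̂₂)/SE = (0.76834 − 0.68254)/0.042365 = 0.08580/0.042365 = 2.025.

z = 2.025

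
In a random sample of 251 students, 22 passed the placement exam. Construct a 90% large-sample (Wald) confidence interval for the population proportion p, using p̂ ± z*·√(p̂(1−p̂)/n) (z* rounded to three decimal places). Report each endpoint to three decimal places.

p̂ = 22/251 = 0.08765.
SE = √(p̂(1−p̂)/n) = √(0.079967/251) = 0.017849.
z* = 1.645 at the 90% level.
Margin = 1.645·0.017849 = 0.02936.
So the interval runs from 0.058 to 0.117.

(0.058, 0.117)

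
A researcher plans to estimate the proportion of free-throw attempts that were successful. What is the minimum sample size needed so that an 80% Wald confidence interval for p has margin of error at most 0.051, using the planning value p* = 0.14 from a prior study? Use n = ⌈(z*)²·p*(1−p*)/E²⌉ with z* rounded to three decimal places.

n = 77

z* = 1.282 at the 80% level.
p*(1−p*) = 0.14·0.86 = 0.1204.
(z*)²·p*(1−p*)/E² = 1.643524·0.1204/0.002601 = 76.079.
Rounding up, n = 77.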